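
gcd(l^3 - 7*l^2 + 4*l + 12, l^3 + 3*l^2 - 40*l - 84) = l - 6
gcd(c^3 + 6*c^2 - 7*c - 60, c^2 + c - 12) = c^2 + c - 12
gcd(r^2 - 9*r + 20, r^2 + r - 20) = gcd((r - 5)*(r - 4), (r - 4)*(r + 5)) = r - 4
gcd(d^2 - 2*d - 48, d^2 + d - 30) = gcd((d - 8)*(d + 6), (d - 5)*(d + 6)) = d + 6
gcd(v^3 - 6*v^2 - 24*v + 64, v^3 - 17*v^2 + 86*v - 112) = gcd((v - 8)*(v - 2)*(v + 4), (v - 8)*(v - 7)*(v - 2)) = v^2 - 10*v + 16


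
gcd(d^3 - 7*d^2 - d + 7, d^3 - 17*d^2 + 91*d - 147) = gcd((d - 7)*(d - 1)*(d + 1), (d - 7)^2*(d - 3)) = d - 7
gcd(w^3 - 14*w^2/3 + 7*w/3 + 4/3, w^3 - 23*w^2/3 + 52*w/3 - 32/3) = w^2 - 5*w + 4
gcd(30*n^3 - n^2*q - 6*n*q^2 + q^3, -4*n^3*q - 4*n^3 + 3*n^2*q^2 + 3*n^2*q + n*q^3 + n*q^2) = 1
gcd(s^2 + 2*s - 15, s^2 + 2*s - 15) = s^2 + 2*s - 15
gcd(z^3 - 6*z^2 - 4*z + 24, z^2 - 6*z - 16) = z + 2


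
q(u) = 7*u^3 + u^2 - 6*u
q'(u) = 21*u^2 + 2*u - 6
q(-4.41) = -554.45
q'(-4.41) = 393.59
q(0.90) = 0.51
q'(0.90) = 12.81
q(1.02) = 2.35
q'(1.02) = 17.89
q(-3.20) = -199.94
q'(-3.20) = 202.64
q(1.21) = 6.61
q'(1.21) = 27.17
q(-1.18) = -3.03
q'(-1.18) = 20.88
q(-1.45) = -10.54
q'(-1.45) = 35.25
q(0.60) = -1.73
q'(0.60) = 2.76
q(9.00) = 5130.00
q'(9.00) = 1713.00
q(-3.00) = -162.00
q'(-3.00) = 177.00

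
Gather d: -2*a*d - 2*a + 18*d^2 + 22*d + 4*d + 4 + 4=-2*a + 18*d^2 + d*(26 - 2*a) + 8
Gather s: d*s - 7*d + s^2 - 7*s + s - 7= -7*d + s^2 + s*(d - 6) - 7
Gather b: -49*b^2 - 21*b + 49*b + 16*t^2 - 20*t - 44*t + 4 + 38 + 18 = -49*b^2 + 28*b + 16*t^2 - 64*t + 60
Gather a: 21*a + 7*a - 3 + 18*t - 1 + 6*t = 28*a + 24*t - 4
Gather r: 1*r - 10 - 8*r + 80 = 70 - 7*r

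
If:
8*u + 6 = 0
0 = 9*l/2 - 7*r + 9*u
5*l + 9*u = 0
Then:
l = 27/20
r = -27/280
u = -3/4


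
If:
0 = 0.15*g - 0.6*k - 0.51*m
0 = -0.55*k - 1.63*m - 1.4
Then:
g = -8.45454545454546*m - 10.1818181818182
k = -2.96363636363636*m - 2.54545454545455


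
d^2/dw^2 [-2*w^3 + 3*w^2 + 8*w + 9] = 6 - 12*w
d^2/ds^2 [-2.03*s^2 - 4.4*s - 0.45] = -4.06000000000000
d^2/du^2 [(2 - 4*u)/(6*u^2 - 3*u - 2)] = 12*(3*(2*u - 1)*(4*u - 1)^2 + 4*(3*u - 1)*(-6*u^2 + 3*u + 2))/(-6*u^2 + 3*u + 2)^3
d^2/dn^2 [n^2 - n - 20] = 2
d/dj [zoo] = 0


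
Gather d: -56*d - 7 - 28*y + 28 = -56*d - 28*y + 21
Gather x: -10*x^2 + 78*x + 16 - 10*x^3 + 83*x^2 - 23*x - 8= -10*x^3 + 73*x^2 + 55*x + 8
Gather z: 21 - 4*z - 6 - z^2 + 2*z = -z^2 - 2*z + 15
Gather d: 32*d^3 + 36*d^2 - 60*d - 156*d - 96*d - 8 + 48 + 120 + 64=32*d^3 + 36*d^2 - 312*d + 224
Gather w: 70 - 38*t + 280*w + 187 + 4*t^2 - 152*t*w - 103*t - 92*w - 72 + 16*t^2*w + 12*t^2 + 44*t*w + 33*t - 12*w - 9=16*t^2 - 108*t + w*(16*t^2 - 108*t + 176) + 176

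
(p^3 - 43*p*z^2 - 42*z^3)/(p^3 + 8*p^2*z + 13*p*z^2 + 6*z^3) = (p - 7*z)/(p + z)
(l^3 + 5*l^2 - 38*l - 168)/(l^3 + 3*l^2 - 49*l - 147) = (l^2 - 2*l - 24)/(l^2 - 4*l - 21)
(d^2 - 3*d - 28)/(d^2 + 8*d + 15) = (d^2 - 3*d - 28)/(d^2 + 8*d + 15)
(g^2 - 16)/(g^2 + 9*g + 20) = (g - 4)/(g + 5)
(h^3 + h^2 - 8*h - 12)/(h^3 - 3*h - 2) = (-h^3 - h^2 + 8*h + 12)/(-h^3 + 3*h + 2)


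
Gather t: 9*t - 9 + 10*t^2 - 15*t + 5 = 10*t^2 - 6*t - 4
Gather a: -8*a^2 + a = -8*a^2 + a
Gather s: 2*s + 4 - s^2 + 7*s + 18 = -s^2 + 9*s + 22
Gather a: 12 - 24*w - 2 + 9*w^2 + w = 9*w^2 - 23*w + 10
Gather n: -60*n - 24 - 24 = -60*n - 48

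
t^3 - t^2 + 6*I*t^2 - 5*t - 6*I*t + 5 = (t - 1)*(t + I)*(t + 5*I)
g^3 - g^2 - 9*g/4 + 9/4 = (g - 3/2)*(g - 1)*(g + 3/2)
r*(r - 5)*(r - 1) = r^3 - 6*r^2 + 5*r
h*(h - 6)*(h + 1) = h^3 - 5*h^2 - 6*h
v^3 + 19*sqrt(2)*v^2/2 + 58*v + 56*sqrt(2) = (v + 2*sqrt(2))*(v + 7*sqrt(2)/2)*(v + 4*sqrt(2))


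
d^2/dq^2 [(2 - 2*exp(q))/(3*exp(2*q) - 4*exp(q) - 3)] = (-18*exp(4*q) + 48*exp(3*q) - 180*exp(2*q) + 128*exp(q) - 42)*exp(q)/(27*exp(6*q) - 108*exp(5*q) + 63*exp(4*q) + 152*exp(3*q) - 63*exp(2*q) - 108*exp(q) - 27)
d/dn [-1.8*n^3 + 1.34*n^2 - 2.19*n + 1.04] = -5.4*n^2 + 2.68*n - 2.19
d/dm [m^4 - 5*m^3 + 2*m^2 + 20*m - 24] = 4*m^3 - 15*m^2 + 4*m + 20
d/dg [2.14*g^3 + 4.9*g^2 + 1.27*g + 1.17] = 6.42*g^2 + 9.8*g + 1.27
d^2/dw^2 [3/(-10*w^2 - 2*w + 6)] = 3*(25*w^2 + 5*w - (10*w + 1)^2 - 15)/(5*w^2 + w - 3)^3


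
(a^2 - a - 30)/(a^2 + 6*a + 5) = (a - 6)/(a + 1)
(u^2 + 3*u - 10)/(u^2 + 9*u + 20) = (u - 2)/(u + 4)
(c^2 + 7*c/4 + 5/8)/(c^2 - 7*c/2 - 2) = (c + 5/4)/(c - 4)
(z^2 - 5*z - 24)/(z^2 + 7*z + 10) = (z^2 - 5*z - 24)/(z^2 + 7*z + 10)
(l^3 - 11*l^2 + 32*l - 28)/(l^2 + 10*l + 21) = (l^3 - 11*l^2 + 32*l - 28)/(l^2 + 10*l + 21)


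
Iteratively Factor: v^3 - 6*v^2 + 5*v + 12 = (v - 4)*(v^2 - 2*v - 3) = (v - 4)*(v + 1)*(v - 3)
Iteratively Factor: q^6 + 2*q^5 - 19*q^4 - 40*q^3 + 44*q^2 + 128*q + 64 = (q + 1)*(q^5 + q^4 - 20*q^3 - 20*q^2 + 64*q + 64) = (q + 1)*(q + 4)*(q^4 - 3*q^3 - 8*q^2 + 12*q + 16) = (q - 4)*(q + 1)*(q + 4)*(q^3 + q^2 - 4*q - 4) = (q - 4)*(q + 1)*(q + 2)*(q + 4)*(q^2 - q - 2) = (q - 4)*(q - 2)*(q + 1)*(q + 2)*(q + 4)*(q + 1)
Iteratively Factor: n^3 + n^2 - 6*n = (n)*(n^2 + n - 6) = n*(n + 3)*(n - 2)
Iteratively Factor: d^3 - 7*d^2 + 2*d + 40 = (d - 5)*(d^2 - 2*d - 8) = (d - 5)*(d + 2)*(d - 4)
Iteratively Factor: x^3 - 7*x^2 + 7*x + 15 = (x - 5)*(x^2 - 2*x - 3) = (x - 5)*(x + 1)*(x - 3)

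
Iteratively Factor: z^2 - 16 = (z - 4)*(z + 4)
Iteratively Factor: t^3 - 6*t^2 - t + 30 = (t - 3)*(t^2 - 3*t - 10) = (t - 5)*(t - 3)*(t + 2)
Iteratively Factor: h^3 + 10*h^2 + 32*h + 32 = (h + 2)*(h^2 + 8*h + 16) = (h + 2)*(h + 4)*(h + 4)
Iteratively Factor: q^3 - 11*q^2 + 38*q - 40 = (q - 4)*(q^2 - 7*q + 10) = (q - 5)*(q - 4)*(q - 2)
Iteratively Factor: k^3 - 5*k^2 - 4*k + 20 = (k + 2)*(k^2 - 7*k + 10) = (k - 5)*(k + 2)*(k - 2)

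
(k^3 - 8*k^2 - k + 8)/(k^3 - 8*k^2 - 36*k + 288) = (k^2 - 1)/(k^2 - 36)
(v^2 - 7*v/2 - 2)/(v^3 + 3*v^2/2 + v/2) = (v - 4)/(v*(v + 1))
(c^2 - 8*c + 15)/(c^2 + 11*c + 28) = (c^2 - 8*c + 15)/(c^2 + 11*c + 28)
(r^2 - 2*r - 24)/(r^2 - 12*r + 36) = (r + 4)/(r - 6)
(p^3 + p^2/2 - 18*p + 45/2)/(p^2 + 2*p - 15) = p - 3/2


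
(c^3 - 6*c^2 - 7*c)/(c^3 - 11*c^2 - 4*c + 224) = c*(c + 1)/(c^2 - 4*c - 32)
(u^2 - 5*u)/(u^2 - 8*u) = (u - 5)/(u - 8)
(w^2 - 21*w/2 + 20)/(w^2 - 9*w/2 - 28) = (2*w - 5)/(2*w + 7)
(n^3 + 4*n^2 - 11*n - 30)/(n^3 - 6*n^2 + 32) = (n^2 + 2*n - 15)/(n^2 - 8*n + 16)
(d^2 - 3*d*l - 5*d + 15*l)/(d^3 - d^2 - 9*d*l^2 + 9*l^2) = (d - 5)/(d^2 + 3*d*l - d - 3*l)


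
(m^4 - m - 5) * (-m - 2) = -m^5 - 2*m^4 + m^2 + 7*m + 10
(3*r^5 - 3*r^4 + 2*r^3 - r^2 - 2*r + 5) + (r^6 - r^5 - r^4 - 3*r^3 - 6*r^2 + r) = r^6 + 2*r^5 - 4*r^4 - r^3 - 7*r^2 - r + 5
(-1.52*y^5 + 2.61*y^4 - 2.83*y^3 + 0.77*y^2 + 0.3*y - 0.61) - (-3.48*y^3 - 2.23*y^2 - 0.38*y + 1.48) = -1.52*y^5 + 2.61*y^4 + 0.65*y^3 + 3.0*y^2 + 0.68*y - 2.09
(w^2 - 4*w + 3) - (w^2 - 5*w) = w + 3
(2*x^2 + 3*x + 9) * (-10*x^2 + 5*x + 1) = -20*x^4 - 20*x^3 - 73*x^2 + 48*x + 9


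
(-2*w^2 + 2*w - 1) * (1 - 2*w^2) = 4*w^4 - 4*w^3 + 2*w - 1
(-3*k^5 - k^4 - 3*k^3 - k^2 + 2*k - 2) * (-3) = 9*k^5 + 3*k^4 + 9*k^3 + 3*k^2 - 6*k + 6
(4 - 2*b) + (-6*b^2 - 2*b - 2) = -6*b^2 - 4*b + 2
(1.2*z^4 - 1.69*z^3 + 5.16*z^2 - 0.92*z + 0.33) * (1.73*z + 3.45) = 2.076*z^5 + 1.2163*z^4 + 3.0963*z^3 + 16.2104*z^2 - 2.6031*z + 1.1385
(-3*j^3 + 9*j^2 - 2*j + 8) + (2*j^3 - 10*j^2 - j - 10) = -j^3 - j^2 - 3*j - 2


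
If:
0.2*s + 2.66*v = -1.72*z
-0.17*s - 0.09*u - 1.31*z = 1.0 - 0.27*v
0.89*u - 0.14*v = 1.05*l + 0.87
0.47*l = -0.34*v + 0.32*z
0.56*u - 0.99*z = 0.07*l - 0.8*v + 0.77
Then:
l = -0.34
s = -5.18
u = 0.65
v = 0.42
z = -0.05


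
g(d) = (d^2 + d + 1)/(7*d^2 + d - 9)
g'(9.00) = 0.00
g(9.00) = 0.16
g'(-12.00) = 0.00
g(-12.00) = 0.13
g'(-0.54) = 0.10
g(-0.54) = -0.10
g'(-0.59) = 0.13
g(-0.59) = -0.11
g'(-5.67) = -0.00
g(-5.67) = 0.13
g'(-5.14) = -0.00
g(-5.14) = 0.13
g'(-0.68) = 0.22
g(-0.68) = -0.12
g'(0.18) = -0.22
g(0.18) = -0.14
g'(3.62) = -0.03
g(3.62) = 0.21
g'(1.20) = -10.97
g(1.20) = 1.60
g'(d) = (-14*d - 1)*(d^2 + d + 1)/(7*d^2 + d - 9)^2 + (2*d + 1)/(7*d^2 + d - 9) = 2*(-3*d^2 - 16*d - 5)/(49*d^4 + 14*d^3 - 125*d^2 - 18*d + 81)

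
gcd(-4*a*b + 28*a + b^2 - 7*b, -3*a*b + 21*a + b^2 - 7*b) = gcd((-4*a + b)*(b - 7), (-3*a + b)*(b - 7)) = b - 7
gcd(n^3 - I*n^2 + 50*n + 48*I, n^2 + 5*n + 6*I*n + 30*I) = n + 6*I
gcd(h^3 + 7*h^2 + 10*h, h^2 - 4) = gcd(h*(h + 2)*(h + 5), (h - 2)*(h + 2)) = h + 2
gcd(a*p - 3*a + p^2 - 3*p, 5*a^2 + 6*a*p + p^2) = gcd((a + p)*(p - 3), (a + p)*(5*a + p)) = a + p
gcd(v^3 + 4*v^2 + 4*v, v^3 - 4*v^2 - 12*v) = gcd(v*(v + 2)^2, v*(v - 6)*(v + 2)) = v^2 + 2*v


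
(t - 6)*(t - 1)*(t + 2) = t^3 - 5*t^2 - 8*t + 12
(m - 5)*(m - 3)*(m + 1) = m^3 - 7*m^2 + 7*m + 15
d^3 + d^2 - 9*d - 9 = (d - 3)*(d + 1)*(d + 3)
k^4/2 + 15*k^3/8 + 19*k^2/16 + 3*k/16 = k*(k/2 + 1/4)*(k + 1/4)*(k + 3)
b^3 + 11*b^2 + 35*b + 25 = (b + 1)*(b + 5)^2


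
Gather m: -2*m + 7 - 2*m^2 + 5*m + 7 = -2*m^2 + 3*m + 14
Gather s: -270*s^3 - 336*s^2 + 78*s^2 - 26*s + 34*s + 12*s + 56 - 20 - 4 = -270*s^3 - 258*s^2 + 20*s + 32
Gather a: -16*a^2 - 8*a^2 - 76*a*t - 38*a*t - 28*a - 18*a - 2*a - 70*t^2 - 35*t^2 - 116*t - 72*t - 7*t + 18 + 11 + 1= -24*a^2 + a*(-114*t - 48) - 105*t^2 - 195*t + 30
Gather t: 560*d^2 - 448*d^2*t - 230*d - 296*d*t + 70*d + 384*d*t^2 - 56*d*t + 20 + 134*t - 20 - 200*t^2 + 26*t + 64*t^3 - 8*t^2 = 560*d^2 - 160*d + 64*t^3 + t^2*(384*d - 208) + t*(-448*d^2 - 352*d + 160)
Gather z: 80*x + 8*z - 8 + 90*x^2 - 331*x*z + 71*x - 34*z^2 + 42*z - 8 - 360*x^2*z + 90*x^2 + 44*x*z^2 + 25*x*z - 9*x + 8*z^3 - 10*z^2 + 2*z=180*x^2 + 142*x + 8*z^3 + z^2*(44*x - 44) + z*(-360*x^2 - 306*x + 52) - 16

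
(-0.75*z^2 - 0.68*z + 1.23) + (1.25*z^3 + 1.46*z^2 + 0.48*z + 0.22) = 1.25*z^3 + 0.71*z^2 - 0.2*z + 1.45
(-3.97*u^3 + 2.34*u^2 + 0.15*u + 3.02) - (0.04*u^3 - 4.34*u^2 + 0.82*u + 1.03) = -4.01*u^3 + 6.68*u^2 - 0.67*u + 1.99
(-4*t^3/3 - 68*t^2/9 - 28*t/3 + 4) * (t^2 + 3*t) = -4*t^5/3 - 104*t^4/9 - 32*t^3 - 24*t^2 + 12*t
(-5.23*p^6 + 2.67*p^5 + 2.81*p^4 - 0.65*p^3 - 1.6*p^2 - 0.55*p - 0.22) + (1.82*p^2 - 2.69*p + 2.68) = -5.23*p^6 + 2.67*p^5 + 2.81*p^4 - 0.65*p^3 + 0.22*p^2 - 3.24*p + 2.46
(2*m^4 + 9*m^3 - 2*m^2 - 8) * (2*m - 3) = 4*m^5 + 12*m^4 - 31*m^3 + 6*m^2 - 16*m + 24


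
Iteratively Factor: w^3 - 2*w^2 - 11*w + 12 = (w + 3)*(w^2 - 5*w + 4) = (w - 1)*(w + 3)*(w - 4)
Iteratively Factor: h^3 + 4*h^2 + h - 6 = (h + 2)*(h^2 + 2*h - 3) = (h + 2)*(h + 3)*(h - 1)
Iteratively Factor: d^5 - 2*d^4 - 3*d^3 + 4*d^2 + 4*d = (d - 2)*(d^4 - 3*d^2 - 2*d) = (d - 2)^2*(d^3 + 2*d^2 + d) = (d - 2)^2*(d + 1)*(d^2 + d) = d*(d - 2)^2*(d + 1)*(d + 1)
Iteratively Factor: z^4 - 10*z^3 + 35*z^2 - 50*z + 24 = (z - 1)*(z^3 - 9*z^2 + 26*z - 24) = (z - 2)*(z - 1)*(z^2 - 7*z + 12) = (z - 4)*(z - 2)*(z - 1)*(z - 3)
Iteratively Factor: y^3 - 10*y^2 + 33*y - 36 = (y - 4)*(y^2 - 6*y + 9) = (y - 4)*(y - 3)*(y - 3)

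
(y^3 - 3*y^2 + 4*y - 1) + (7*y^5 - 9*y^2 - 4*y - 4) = 7*y^5 + y^3 - 12*y^2 - 5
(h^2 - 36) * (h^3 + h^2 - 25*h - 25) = h^5 + h^4 - 61*h^3 - 61*h^2 + 900*h + 900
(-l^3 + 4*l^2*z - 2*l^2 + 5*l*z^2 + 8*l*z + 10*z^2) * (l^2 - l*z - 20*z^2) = -l^5 + 5*l^4*z - 2*l^4 + 21*l^3*z^2 + 10*l^3*z - 85*l^2*z^3 + 42*l^2*z^2 - 100*l*z^4 - 170*l*z^3 - 200*z^4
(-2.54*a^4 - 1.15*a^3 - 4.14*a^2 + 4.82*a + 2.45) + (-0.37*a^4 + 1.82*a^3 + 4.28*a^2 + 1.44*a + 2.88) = -2.91*a^4 + 0.67*a^3 + 0.140000000000001*a^2 + 6.26*a + 5.33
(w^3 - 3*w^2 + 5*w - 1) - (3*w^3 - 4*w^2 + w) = -2*w^3 + w^2 + 4*w - 1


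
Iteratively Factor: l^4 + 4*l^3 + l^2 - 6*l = (l - 1)*(l^3 + 5*l^2 + 6*l) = (l - 1)*(l + 3)*(l^2 + 2*l) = (l - 1)*(l + 2)*(l + 3)*(l)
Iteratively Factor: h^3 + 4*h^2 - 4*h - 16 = (h - 2)*(h^2 + 6*h + 8) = (h - 2)*(h + 2)*(h + 4)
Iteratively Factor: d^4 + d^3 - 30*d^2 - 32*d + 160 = (d + 4)*(d^3 - 3*d^2 - 18*d + 40) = (d - 2)*(d + 4)*(d^2 - d - 20) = (d - 2)*(d + 4)^2*(d - 5)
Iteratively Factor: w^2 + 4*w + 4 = (w + 2)*(w + 2)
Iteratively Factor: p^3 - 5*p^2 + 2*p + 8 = (p - 4)*(p^2 - p - 2) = (p - 4)*(p + 1)*(p - 2)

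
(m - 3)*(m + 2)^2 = m^3 + m^2 - 8*m - 12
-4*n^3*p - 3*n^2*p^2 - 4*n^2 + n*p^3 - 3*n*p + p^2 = (-4*n + p)*(n + p)*(n*p + 1)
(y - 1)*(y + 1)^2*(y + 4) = y^4 + 5*y^3 + 3*y^2 - 5*y - 4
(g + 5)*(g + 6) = g^2 + 11*g + 30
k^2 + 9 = (k - 3*I)*(k + 3*I)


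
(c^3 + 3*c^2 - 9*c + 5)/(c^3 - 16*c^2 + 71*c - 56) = (c^2 + 4*c - 5)/(c^2 - 15*c + 56)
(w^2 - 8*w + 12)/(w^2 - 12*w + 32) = (w^2 - 8*w + 12)/(w^2 - 12*w + 32)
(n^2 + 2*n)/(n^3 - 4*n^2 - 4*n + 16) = n/(n^2 - 6*n + 8)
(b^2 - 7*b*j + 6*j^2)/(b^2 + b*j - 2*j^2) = (b - 6*j)/(b + 2*j)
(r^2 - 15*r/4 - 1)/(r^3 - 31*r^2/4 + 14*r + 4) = 1/(r - 4)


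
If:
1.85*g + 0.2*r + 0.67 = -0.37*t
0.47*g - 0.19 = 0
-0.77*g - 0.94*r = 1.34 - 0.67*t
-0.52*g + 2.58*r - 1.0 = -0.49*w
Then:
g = 0.40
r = -3.24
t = -2.08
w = 19.53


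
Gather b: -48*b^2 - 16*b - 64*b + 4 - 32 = -48*b^2 - 80*b - 28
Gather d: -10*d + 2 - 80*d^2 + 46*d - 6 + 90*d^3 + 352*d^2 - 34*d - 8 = 90*d^3 + 272*d^2 + 2*d - 12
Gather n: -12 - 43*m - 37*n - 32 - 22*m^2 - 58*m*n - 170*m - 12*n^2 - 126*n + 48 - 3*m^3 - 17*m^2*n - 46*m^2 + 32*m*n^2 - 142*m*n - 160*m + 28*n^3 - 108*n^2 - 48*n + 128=-3*m^3 - 68*m^2 - 373*m + 28*n^3 + n^2*(32*m - 120) + n*(-17*m^2 - 200*m - 211) + 132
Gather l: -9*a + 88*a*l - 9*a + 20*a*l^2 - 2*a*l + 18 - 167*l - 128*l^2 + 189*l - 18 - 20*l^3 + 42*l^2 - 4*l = -18*a - 20*l^3 + l^2*(20*a - 86) + l*(86*a + 18)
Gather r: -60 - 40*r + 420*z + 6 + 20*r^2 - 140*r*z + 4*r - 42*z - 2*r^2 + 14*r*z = 18*r^2 + r*(-126*z - 36) + 378*z - 54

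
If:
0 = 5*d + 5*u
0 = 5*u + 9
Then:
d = 9/5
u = -9/5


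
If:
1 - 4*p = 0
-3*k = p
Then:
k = -1/12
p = 1/4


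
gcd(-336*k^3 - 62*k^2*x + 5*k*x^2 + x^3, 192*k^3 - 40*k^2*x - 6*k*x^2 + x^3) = -48*k^2 - 2*k*x + x^2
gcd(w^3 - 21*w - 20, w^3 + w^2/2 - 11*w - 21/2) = w + 1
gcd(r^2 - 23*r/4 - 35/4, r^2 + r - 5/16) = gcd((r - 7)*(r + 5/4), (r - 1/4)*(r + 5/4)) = r + 5/4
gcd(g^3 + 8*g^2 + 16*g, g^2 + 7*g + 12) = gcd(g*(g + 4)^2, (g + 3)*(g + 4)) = g + 4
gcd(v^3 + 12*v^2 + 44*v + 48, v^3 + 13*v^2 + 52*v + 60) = v^2 + 8*v + 12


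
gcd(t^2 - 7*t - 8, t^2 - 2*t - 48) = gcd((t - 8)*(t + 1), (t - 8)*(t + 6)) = t - 8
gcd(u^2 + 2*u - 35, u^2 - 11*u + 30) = u - 5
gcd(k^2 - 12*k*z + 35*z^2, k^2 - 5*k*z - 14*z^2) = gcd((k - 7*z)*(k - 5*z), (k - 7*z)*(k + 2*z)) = -k + 7*z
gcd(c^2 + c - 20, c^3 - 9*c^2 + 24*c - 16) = c - 4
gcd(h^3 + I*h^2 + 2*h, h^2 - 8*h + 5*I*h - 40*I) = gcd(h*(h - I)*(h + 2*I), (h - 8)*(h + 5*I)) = 1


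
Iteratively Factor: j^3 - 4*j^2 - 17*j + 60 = (j - 5)*(j^2 + j - 12) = (j - 5)*(j + 4)*(j - 3)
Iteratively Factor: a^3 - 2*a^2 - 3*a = (a + 1)*(a^2 - 3*a) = a*(a + 1)*(a - 3)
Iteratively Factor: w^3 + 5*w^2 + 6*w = (w + 3)*(w^2 + 2*w) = (w + 2)*(w + 3)*(w)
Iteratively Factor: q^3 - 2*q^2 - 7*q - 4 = (q - 4)*(q^2 + 2*q + 1) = (q - 4)*(q + 1)*(q + 1)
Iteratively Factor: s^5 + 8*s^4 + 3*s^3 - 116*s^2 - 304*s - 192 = (s - 4)*(s^4 + 12*s^3 + 51*s^2 + 88*s + 48) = (s - 4)*(s + 4)*(s^3 + 8*s^2 + 19*s + 12) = (s - 4)*(s + 1)*(s + 4)*(s^2 + 7*s + 12) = (s - 4)*(s + 1)*(s + 4)^2*(s + 3)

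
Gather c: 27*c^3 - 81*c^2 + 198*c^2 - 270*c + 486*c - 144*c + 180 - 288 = 27*c^3 + 117*c^2 + 72*c - 108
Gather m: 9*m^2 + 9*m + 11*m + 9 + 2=9*m^2 + 20*m + 11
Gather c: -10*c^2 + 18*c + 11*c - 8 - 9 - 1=-10*c^2 + 29*c - 18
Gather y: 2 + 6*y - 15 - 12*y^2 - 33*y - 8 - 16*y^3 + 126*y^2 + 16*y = -16*y^3 + 114*y^2 - 11*y - 21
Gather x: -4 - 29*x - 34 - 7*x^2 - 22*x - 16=-7*x^2 - 51*x - 54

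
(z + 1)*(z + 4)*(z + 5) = z^3 + 10*z^2 + 29*z + 20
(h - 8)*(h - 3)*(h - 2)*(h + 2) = h^4 - 11*h^3 + 20*h^2 + 44*h - 96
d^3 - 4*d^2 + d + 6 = (d - 3)*(d - 2)*(d + 1)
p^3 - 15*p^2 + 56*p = p*(p - 8)*(p - 7)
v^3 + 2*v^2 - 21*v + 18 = (v - 3)*(v - 1)*(v + 6)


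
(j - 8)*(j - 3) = j^2 - 11*j + 24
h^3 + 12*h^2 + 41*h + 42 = (h + 2)*(h + 3)*(h + 7)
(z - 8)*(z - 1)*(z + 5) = z^3 - 4*z^2 - 37*z + 40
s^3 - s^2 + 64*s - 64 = (s - 1)*(s - 8*I)*(s + 8*I)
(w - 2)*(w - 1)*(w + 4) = w^3 + w^2 - 10*w + 8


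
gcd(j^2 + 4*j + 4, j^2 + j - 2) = j + 2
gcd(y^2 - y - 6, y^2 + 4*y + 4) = y + 2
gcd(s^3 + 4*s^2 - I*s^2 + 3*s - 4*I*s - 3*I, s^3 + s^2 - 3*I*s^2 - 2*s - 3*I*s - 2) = s^2 + s*(1 - I) - I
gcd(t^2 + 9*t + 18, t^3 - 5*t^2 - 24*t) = t + 3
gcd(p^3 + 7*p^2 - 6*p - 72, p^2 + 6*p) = p + 6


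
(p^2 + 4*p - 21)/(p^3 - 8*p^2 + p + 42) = (p + 7)/(p^2 - 5*p - 14)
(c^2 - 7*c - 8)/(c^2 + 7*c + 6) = (c - 8)/(c + 6)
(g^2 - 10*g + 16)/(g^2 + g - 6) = (g - 8)/(g + 3)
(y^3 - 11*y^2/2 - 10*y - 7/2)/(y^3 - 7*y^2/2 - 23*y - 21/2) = (y + 1)/(y + 3)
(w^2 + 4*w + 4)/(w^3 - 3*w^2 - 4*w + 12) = (w + 2)/(w^2 - 5*w + 6)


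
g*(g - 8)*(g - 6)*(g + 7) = g^4 - 7*g^3 - 50*g^2 + 336*g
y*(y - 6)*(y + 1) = y^3 - 5*y^2 - 6*y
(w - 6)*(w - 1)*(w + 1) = w^3 - 6*w^2 - w + 6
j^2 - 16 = (j - 4)*(j + 4)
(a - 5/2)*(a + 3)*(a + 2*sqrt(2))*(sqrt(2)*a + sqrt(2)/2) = sqrt(2)*a^4 + sqrt(2)*a^3 + 4*a^3 - 29*sqrt(2)*a^2/4 + 4*a^2 - 29*a - 15*sqrt(2)*a/4 - 15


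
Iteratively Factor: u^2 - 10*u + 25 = (u - 5)*(u - 5)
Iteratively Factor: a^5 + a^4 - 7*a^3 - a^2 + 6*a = (a)*(a^4 + a^3 - 7*a^2 - a + 6) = a*(a - 1)*(a^3 + 2*a^2 - 5*a - 6) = a*(a - 1)*(a + 3)*(a^2 - a - 2) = a*(a - 2)*(a - 1)*(a + 3)*(a + 1)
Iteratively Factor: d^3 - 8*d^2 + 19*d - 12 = (d - 1)*(d^2 - 7*d + 12) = (d - 3)*(d - 1)*(d - 4)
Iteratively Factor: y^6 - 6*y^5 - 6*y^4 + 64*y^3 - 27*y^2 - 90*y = (y + 3)*(y^5 - 9*y^4 + 21*y^3 + y^2 - 30*y) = (y + 1)*(y + 3)*(y^4 - 10*y^3 + 31*y^2 - 30*y) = (y - 3)*(y + 1)*(y + 3)*(y^3 - 7*y^2 + 10*y) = y*(y - 3)*(y + 1)*(y + 3)*(y^2 - 7*y + 10) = y*(y - 5)*(y - 3)*(y + 1)*(y + 3)*(y - 2)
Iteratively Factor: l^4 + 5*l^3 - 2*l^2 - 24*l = (l + 4)*(l^3 + l^2 - 6*l) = (l - 2)*(l + 4)*(l^2 + 3*l) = l*(l - 2)*(l + 4)*(l + 3)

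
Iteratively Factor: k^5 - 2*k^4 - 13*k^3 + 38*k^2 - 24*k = (k)*(k^4 - 2*k^3 - 13*k^2 + 38*k - 24) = k*(k - 2)*(k^3 - 13*k + 12) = k*(k - 2)*(k + 4)*(k^2 - 4*k + 3) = k*(k - 2)*(k - 1)*(k + 4)*(k - 3)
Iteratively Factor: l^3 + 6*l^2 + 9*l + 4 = (l + 1)*(l^2 + 5*l + 4) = (l + 1)^2*(l + 4)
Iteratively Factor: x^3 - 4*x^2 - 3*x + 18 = (x - 3)*(x^2 - x - 6) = (x - 3)*(x + 2)*(x - 3)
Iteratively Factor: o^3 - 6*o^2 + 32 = (o - 4)*(o^2 - 2*o - 8) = (o - 4)^2*(o + 2)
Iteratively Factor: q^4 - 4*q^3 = (q - 4)*(q^3) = q*(q - 4)*(q^2) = q^2*(q - 4)*(q)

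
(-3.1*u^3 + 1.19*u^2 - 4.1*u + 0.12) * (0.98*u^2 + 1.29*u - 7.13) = -3.038*u^5 - 2.8328*u^4 + 19.6201*u^3 - 13.6561*u^2 + 29.3878*u - 0.8556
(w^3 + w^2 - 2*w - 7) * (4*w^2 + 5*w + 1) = 4*w^5 + 9*w^4 - 2*w^3 - 37*w^2 - 37*w - 7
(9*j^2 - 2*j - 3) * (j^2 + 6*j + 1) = 9*j^4 + 52*j^3 - 6*j^2 - 20*j - 3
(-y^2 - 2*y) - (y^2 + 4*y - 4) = -2*y^2 - 6*y + 4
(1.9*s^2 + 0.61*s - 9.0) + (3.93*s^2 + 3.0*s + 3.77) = 5.83*s^2 + 3.61*s - 5.23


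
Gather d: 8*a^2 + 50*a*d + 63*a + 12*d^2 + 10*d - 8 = 8*a^2 + 63*a + 12*d^2 + d*(50*a + 10) - 8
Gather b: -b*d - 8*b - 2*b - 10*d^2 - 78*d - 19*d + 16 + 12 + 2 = b*(-d - 10) - 10*d^2 - 97*d + 30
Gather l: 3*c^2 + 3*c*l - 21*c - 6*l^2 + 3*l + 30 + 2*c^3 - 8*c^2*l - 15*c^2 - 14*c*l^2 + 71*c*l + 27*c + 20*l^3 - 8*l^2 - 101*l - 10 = 2*c^3 - 12*c^2 + 6*c + 20*l^3 + l^2*(-14*c - 14) + l*(-8*c^2 + 74*c - 98) + 20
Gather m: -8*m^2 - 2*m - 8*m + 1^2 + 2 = -8*m^2 - 10*m + 3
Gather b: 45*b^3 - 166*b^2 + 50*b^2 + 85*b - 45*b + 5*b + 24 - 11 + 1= 45*b^3 - 116*b^2 + 45*b + 14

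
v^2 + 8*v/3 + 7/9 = (v + 1/3)*(v + 7/3)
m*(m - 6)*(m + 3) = m^3 - 3*m^2 - 18*m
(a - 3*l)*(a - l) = a^2 - 4*a*l + 3*l^2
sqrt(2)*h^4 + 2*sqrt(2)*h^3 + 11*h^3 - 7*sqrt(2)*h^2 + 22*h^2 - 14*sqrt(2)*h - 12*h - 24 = (h + 2)*(h - sqrt(2))*(h + 6*sqrt(2))*(sqrt(2)*h + 1)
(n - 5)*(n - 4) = n^2 - 9*n + 20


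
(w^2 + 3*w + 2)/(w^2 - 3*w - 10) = (w + 1)/(w - 5)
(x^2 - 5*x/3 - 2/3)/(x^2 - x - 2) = (x + 1/3)/(x + 1)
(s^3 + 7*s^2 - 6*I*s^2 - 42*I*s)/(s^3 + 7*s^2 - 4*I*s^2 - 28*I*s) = (s - 6*I)/(s - 4*I)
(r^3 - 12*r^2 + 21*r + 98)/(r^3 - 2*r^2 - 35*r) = (r^2 - 5*r - 14)/(r*(r + 5))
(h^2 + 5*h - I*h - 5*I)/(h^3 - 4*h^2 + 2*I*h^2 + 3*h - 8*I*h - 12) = (h + 5)/(h^2 + h*(-4 + 3*I) - 12*I)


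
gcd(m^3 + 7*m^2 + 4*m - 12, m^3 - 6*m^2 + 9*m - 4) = m - 1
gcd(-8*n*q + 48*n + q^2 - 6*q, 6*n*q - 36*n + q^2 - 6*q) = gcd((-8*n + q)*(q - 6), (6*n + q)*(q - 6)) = q - 6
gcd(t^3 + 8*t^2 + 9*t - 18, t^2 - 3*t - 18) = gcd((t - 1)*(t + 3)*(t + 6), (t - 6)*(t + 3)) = t + 3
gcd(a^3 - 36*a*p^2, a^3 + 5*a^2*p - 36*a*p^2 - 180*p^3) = -a^2 + 36*p^2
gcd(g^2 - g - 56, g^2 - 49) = g + 7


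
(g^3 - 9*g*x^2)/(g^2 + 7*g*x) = (g^2 - 9*x^2)/(g + 7*x)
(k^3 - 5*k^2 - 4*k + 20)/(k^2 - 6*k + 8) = (k^2 - 3*k - 10)/(k - 4)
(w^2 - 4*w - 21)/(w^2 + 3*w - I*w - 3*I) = (w - 7)/(w - I)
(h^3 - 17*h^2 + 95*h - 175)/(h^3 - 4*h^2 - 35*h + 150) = (h - 7)/(h + 6)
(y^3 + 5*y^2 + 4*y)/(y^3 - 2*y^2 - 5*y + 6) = y*(y^2 + 5*y + 4)/(y^3 - 2*y^2 - 5*y + 6)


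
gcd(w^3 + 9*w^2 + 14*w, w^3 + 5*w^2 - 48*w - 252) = 1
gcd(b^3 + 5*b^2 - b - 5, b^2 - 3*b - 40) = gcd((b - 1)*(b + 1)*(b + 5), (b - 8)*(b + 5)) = b + 5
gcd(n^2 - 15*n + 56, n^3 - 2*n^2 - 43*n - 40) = n - 8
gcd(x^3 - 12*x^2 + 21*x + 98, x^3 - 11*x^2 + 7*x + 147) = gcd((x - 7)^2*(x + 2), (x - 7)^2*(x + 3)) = x^2 - 14*x + 49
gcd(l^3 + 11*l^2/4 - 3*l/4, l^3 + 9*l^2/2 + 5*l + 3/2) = l + 3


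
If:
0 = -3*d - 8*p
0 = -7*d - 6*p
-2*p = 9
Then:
No Solution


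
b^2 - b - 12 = (b - 4)*(b + 3)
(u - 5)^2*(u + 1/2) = u^3 - 19*u^2/2 + 20*u + 25/2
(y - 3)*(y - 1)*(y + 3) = y^3 - y^2 - 9*y + 9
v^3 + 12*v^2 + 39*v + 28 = (v + 1)*(v + 4)*(v + 7)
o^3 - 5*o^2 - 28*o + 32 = (o - 8)*(o - 1)*(o + 4)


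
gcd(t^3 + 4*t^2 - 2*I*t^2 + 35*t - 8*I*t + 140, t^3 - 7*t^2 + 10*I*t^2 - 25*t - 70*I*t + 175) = t + 5*I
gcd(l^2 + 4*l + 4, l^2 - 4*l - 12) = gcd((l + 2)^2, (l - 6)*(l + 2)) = l + 2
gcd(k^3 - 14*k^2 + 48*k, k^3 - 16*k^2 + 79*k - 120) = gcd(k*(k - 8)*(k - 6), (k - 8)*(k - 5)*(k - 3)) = k - 8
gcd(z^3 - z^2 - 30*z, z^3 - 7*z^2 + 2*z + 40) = 1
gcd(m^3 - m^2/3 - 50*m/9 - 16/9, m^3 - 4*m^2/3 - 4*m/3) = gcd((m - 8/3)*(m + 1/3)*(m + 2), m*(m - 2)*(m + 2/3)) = 1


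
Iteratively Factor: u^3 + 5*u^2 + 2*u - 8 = (u + 4)*(u^2 + u - 2) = (u + 2)*(u + 4)*(u - 1)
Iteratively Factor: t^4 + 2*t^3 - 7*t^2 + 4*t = (t)*(t^3 + 2*t^2 - 7*t + 4) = t*(t - 1)*(t^2 + 3*t - 4) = t*(t - 1)*(t + 4)*(t - 1)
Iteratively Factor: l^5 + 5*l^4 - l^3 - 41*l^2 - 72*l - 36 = (l - 3)*(l^4 + 8*l^3 + 23*l^2 + 28*l + 12) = (l - 3)*(l + 2)*(l^3 + 6*l^2 + 11*l + 6) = (l - 3)*(l + 2)*(l + 3)*(l^2 + 3*l + 2) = (l - 3)*(l + 1)*(l + 2)*(l + 3)*(l + 2)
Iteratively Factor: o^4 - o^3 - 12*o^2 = (o)*(o^3 - o^2 - 12*o) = o*(o - 4)*(o^2 + 3*o) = o*(o - 4)*(o + 3)*(o)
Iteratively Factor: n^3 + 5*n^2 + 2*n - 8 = (n - 1)*(n^2 + 6*n + 8) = (n - 1)*(n + 2)*(n + 4)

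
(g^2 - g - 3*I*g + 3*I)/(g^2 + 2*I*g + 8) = (g^2 - g - 3*I*g + 3*I)/(g^2 + 2*I*g + 8)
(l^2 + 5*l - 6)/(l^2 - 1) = (l + 6)/(l + 1)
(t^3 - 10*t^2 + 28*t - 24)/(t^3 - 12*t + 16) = (t - 6)/(t + 4)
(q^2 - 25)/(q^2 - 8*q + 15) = (q + 5)/(q - 3)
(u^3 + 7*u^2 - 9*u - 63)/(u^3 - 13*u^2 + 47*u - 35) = (u^3 + 7*u^2 - 9*u - 63)/(u^3 - 13*u^2 + 47*u - 35)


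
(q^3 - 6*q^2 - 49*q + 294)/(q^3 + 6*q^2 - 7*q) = (q^2 - 13*q + 42)/(q*(q - 1))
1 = 1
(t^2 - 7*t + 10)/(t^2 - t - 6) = (-t^2 + 7*t - 10)/(-t^2 + t + 6)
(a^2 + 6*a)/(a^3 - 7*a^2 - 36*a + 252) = a/(a^2 - 13*a + 42)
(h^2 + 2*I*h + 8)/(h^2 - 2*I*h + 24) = (h - 2*I)/(h - 6*I)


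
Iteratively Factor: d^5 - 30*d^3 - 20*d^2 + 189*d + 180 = (d - 5)*(d^4 + 5*d^3 - 5*d^2 - 45*d - 36) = (d - 5)*(d - 3)*(d^3 + 8*d^2 + 19*d + 12) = (d - 5)*(d - 3)*(d + 3)*(d^2 + 5*d + 4) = (d - 5)*(d - 3)*(d + 1)*(d + 3)*(d + 4)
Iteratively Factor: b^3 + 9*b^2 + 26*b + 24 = (b + 2)*(b^2 + 7*b + 12) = (b + 2)*(b + 3)*(b + 4)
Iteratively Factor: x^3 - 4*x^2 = (x)*(x^2 - 4*x) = x*(x - 4)*(x)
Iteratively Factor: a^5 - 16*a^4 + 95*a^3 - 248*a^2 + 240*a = (a)*(a^4 - 16*a^3 + 95*a^2 - 248*a + 240) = a*(a - 4)*(a^3 - 12*a^2 + 47*a - 60) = a*(a - 5)*(a - 4)*(a^2 - 7*a + 12) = a*(a - 5)*(a - 4)^2*(a - 3)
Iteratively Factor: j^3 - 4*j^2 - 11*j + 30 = (j - 5)*(j^2 + j - 6) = (j - 5)*(j - 2)*(j + 3)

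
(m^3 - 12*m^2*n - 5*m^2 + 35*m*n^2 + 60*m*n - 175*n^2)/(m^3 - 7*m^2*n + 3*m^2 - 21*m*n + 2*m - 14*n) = (m^2 - 5*m*n - 5*m + 25*n)/(m^2 + 3*m + 2)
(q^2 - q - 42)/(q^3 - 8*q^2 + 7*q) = (q + 6)/(q*(q - 1))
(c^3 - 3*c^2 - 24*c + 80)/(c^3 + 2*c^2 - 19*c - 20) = (c - 4)/(c + 1)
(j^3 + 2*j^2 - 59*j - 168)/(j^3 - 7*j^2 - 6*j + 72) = (j^2 - j - 56)/(j^2 - 10*j + 24)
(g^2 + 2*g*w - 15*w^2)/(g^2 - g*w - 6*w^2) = (g + 5*w)/(g + 2*w)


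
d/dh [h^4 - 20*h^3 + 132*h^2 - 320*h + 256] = 4*h^3 - 60*h^2 + 264*h - 320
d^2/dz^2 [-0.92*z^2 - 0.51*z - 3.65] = -1.84000000000000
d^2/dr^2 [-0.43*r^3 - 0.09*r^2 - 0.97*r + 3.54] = -2.58*r - 0.18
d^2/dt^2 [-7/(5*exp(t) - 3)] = (-175*exp(t) - 105)*exp(t)/(5*exp(t) - 3)^3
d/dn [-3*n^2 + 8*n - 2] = 8 - 6*n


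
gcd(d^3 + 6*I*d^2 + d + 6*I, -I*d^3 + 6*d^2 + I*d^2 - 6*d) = d + 6*I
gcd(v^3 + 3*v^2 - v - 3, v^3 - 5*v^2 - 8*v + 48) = v + 3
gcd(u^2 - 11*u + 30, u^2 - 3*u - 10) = u - 5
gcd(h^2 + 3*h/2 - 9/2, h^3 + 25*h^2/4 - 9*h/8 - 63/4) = h - 3/2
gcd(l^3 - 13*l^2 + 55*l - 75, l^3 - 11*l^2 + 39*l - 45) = l^2 - 8*l + 15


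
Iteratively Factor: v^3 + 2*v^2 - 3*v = (v - 1)*(v^2 + 3*v) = v*(v - 1)*(v + 3)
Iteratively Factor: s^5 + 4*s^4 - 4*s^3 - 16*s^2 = (s + 2)*(s^4 + 2*s^3 - 8*s^2) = s*(s + 2)*(s^3 + 2*s^2 - 8*s) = s*(s - 2)*(s + 2)*(s^2 + 4*s) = s^2*(s - 2)*(s + 2)*(s + 4)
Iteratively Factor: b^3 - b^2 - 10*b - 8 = (b + 2)*(b^2 - 3*b - 4) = (b - 4)*(b + 2)*(b + 1)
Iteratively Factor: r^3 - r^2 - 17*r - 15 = (r + 3)*(r^2 - 4*r - 5) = (r - 5)*(r + 3)*(r + 1)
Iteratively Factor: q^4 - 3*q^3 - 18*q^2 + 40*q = (q - 5)*(q^3 + 2*q^2 - 8*q) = q*(q - 5)*(q^2 + 2*q - 8) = q*(q - 5)*(q + 4)*(q - 2)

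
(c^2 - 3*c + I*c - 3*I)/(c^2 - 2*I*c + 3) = (c - 3)/(c - 3*I)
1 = 1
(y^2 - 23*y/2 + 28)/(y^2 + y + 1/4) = 2*(2*y^2 - 23*y + 56)/(4*y^2 + 4*y + 1)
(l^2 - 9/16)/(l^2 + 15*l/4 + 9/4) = (l - 3/4)/(l + 3)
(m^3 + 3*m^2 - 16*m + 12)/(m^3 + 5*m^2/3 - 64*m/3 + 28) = 3*(m - 1)/(3*m - 7)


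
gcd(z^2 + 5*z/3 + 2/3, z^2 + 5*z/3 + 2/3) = z^2 + 5*z/3 + 2/3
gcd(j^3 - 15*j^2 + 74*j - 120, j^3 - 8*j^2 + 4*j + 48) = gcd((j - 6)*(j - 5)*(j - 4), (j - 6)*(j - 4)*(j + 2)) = j^2 - 10*j + 24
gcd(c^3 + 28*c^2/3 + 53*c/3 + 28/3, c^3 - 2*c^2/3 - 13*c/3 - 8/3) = c + 1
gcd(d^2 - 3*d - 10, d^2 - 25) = d - 5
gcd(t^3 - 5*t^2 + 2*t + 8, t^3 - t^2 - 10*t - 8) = t^2 - 3*t - 4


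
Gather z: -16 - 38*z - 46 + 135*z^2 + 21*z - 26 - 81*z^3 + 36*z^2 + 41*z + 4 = -81*z^3 + 171*z^2 + 24*z - 84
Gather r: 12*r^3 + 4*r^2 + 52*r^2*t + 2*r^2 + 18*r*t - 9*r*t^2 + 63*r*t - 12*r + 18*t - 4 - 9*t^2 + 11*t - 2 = 12*r^3 + r^2*(52*t + 6) + r*(-9*t^2 + 81*t - 12) - 9*t^2 + 29*t - 6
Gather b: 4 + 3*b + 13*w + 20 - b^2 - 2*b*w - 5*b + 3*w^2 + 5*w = -b^2 + b*(-2*w - 2) + 3*w^2 + 18*w + 24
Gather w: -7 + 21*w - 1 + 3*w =24*w - 8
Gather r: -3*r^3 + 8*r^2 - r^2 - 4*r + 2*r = -3*r^3 + 7*r^2 - 2*r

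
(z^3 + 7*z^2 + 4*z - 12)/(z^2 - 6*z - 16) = (z^2 + 5*z - 6)/(z - 8)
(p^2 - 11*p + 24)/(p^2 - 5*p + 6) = (p - 8)/(p - 2)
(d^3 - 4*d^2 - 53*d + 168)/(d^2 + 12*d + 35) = (d^2 - 11*d + 24)/(d + 5)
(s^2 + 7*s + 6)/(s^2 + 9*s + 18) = (s + 1)/(s + 3)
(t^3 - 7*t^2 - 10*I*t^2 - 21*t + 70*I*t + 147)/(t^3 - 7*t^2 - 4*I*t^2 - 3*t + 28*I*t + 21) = (t - 7*I)/(t - I)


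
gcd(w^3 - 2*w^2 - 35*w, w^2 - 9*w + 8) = 1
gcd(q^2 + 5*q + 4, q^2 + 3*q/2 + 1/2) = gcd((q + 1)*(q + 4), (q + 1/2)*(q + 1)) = q + 1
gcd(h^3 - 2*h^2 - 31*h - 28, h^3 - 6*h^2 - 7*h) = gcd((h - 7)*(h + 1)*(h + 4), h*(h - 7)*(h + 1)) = h^2 - 6*h - 7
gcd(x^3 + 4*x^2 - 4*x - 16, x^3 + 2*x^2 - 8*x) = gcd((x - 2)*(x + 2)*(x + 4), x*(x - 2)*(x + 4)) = x^2 + 2*x - 8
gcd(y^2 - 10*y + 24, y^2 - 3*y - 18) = y - 6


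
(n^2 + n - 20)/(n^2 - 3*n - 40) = (n - 4)/(n - 8)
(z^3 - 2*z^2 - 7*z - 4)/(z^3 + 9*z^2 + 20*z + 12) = (z^2 - 3*z - 4)/(z^2 + 8*z + 12)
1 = 1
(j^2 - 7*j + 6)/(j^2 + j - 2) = (j - 6)/(j + 2)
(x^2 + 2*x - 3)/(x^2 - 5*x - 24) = (x - 1)/(x - 8)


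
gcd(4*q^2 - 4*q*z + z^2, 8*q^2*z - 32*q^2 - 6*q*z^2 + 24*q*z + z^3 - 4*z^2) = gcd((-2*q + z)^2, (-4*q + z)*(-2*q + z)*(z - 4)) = -2*q + z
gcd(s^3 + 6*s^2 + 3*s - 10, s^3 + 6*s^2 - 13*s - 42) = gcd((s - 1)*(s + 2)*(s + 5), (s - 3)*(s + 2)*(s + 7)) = s + 2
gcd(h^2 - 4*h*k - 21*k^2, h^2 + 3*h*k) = h + 3*k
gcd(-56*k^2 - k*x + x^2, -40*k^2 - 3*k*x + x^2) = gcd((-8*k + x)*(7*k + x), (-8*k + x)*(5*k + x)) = -8*k + x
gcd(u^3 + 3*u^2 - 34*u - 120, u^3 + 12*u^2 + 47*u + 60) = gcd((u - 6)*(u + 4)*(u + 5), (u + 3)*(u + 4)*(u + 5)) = u^2 + 9*u + 20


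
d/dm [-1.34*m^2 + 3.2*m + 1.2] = 3.2 - 2.68*m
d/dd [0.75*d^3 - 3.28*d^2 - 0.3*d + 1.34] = 2.25*d^2 - 6.56*d - 0.3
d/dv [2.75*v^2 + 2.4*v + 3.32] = 5.5*v + 2.4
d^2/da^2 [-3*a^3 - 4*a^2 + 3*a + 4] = -18*a - 8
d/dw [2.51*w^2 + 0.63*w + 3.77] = 5.02*w + 0.63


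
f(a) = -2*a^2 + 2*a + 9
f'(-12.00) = 50.00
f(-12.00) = -303.00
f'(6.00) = -22.00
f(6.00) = -51.00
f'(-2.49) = 11.96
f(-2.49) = -8.38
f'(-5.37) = 23.48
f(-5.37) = -59.41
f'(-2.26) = 11.04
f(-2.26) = -5.74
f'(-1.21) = 6.84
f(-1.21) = 3.65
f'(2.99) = -9.96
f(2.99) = -2.90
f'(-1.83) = 9.32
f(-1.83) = -1.36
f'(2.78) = -9.12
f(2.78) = -0.90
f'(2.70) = -8.80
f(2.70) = -0.18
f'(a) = 2 - 4*a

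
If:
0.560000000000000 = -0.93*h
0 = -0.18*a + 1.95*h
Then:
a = -6.52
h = -0.60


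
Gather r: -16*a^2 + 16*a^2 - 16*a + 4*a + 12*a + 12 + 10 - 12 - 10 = 0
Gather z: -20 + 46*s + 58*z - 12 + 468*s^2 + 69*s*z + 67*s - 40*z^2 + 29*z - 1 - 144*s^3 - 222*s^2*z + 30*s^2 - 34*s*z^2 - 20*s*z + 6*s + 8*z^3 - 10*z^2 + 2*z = -144*s^3 + 498*s^2 + 119*s + 8*z^3 + z^2*(-34*s - 50) + z*(-222*s^2 + 49*s + 89) - 33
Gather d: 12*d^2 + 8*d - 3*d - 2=12*d^2 + 5*d - 2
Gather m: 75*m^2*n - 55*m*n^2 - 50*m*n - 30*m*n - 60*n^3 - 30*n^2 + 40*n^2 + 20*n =75*m^2*n + m*(-55*n^2 - 80*n) - 60*n^3 + 10*n^2 + 20*n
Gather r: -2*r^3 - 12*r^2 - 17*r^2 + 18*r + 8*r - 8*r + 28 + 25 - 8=-2*r^3 - 29*r^2 + 18*r + 45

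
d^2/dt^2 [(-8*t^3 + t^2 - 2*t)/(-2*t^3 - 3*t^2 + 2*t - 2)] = 4*(-26*t^6 + 60*t^5 - 84*t^4 + 16*t^3 - 63*t^2 + 30*t + 2)/(8*t^9 + 36*t^8 + 30*t^7 - 21*t^6 + 42*t^5 + 42*t^4 - 56*t^3 + 60*t^2 - 24*t + 8)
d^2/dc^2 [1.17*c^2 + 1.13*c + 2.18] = 2.34000000000000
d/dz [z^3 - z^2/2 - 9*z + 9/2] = 3*z^2 - z - 9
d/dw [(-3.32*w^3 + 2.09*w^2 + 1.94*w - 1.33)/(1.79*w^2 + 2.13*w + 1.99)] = (-5.9428*w^4 - 14.1432*w^3 - 18.8413*w^2 + 13.0796*w + 6.6935)/(3.2041*w^4 + 7.6254*w^3 + 11.6611*w^2 + 8.4774*w + 3.9601)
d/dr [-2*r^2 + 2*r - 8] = 2 - 4*r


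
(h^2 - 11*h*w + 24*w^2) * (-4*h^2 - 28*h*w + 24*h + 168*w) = -4*h^4 + 16*h^3*w + 24*h^3 + 212*h^2*w^2 - 96*h^2*w - 672*h*w^3 - 1272*h*w^2 + 4032*w^3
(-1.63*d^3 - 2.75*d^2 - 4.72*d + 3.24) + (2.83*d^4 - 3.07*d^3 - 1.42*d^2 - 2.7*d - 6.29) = 2.83*d^4 - 4.7*d^3 - 4.17*d^2 - 7.42*d - 3.05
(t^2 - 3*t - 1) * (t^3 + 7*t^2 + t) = t^5 + 4*t^4 - 21*t^3 - 10*t^2 - t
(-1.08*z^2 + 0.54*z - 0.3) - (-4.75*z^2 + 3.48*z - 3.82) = 3.67*z^2 - 2.94*z + 3.52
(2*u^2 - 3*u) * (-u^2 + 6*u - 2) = -2*u^4 + 15*u^3 - 22*u^2 + 6*u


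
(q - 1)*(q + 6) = q^2 + 5*q - 6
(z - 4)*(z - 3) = z^2 - 7*z + 12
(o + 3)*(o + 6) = o^2 + 9*o + 18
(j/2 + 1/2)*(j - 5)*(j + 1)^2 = j^4/2 - j^3 - 6*j^2 - 7*j - 5/2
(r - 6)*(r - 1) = r^2 - 7*r + 6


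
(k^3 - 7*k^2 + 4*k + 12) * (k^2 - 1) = k^5 - 7*k^4 + 3*k^3 + 19*k^2 - 4*k - 12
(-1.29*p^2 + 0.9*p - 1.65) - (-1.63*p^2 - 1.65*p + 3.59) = 0.34*p^2 + 2.55*p - 5.24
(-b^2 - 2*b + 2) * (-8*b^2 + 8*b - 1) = 8*b^4 + 8*b^3 - 31*b^2 + 18*b - 2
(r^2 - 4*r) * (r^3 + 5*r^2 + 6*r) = r^5 + r^4 - 14*r^3 - 24*r^2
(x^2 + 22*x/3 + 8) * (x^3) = x^5 + 22*x^4/3 + 8*x^3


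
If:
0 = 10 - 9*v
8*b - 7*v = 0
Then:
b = 35/36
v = 10/9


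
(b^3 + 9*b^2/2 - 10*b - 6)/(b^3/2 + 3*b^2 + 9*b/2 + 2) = (2*b^3 + 9*b^2 - 20*b - 12)/(b^3 + 6*b^2 + 9*b + 4)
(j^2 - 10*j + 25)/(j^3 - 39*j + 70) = (j - 5)/(j^2 + 5*j - 14)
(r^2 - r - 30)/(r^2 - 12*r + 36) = (r + 5)/(r - 6)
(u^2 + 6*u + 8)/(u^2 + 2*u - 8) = (u + 2)/(u - 2)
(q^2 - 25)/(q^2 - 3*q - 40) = (q - 5)/(q - 8)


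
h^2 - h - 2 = (h - 2)*(h + 1)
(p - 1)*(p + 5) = p^2 + 4*p - 5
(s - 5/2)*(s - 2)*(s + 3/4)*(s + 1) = s^4 - 11*s^3/4 - 17*s^2/8 + 43*s/8 + 15/4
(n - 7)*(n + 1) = n^2 - 6*n - 7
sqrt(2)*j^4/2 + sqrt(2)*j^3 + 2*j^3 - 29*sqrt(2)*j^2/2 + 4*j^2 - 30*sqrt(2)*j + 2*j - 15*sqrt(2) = (j + 1)*(j - 3*sqrt(2))*(j + 5*sqrt(2))*(sqrt(2)*j/2 + sqrt(2)/2)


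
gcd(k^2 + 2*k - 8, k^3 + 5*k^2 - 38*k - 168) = k + 4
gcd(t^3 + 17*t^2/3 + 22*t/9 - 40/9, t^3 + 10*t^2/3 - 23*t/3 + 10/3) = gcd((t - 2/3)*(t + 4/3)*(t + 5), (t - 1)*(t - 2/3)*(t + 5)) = t^2 + 13*t/3 - 10/3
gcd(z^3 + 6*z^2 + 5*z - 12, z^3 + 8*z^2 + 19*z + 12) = z^2 + 7*z + 12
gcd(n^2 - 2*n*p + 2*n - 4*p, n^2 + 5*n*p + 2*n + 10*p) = n + 2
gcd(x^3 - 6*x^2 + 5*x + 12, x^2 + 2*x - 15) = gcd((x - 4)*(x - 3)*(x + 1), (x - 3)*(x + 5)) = x - 3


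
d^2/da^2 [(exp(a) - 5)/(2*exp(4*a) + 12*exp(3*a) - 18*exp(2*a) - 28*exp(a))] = (9*exp(7*a) - 14*exp(6*a) - 564*exp(5*a) - 1116*exp(4*a) + 3317*exp(3*a) - 906*exp(2*a) - 1890*exp(a) - 980)*exp(-a)/(2*(exp(9*a) + 18*exp(8*a) + 81*exp(7*a) - 150*exp(6*a) - 1233*exp(5*a) + 702*exp(4*a) + 4395*exp(3*a) + 126*exp(2*a) - 5292*exp(a) - 2744))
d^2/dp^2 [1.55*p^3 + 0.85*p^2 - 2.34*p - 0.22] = 9.3*p + 1.7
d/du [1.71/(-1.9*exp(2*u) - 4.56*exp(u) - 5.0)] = (6.498*exp(u) + 7.7976)*exp(u)/(1.9*exp(2*u) + 4.56*exp(u) + 5.0)^2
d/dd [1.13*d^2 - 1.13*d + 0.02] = 2.26*d - 1.13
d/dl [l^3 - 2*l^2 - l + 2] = 3*l^2 - 4*l - 1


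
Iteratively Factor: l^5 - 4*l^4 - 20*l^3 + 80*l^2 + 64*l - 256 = (l - 4)*(l^4 - 20*l^2 + 64) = (l - 4)*(l + 4)*(l^3 - 4*l^2 - 4*l + 16) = (l - 4)*(l - 2)*(l + 4)*(l^2 - 2*l - 8) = (l - 4)*(l - 2)*(l + 2)*(l + 4)*(l - 4)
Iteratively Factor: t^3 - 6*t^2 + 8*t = (t - 2)*(t^2 - 4*t) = (t - 4)*(t - 2)*(t)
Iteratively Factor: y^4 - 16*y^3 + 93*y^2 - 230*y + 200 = (y - 2)*(y^3 - 14*y^2 + 65*y - 100) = (y - 5)*(y - 2)*(y^2 - 9*y + 20) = (y - 5)^2*(y - 2)*(y - 4)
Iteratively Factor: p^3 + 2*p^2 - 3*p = (p + 3)*(p^2 - p) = p*(p + 3)*(p - 1)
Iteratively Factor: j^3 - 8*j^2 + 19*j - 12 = (j - 3)*(j^2 - 5*j + 4) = (j - 3)*(j - 1)*(j - 4)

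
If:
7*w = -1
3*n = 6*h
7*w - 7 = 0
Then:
No Solution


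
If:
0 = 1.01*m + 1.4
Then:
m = -1.39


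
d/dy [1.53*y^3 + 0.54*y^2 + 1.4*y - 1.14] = 4.59*y^2 + 1.08*y + 1.4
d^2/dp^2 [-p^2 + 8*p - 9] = -2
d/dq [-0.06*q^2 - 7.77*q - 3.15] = -0.12*q - 7.77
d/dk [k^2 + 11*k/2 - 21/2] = 2*k + 11/2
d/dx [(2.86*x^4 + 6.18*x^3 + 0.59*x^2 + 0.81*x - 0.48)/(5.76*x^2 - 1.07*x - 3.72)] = (32.9472*x^5 + 26.4162*x^4 - 55.782*x^3 - 74.2657*x^2 + 1.14*x - 3.5268)/(33.1776*x^4 - 12.3264*x^3 - 41.7095*x^2 + 7.9608*x + 13.8384)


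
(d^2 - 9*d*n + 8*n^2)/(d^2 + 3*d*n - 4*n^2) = (d - 8*n)/(d + 4*n)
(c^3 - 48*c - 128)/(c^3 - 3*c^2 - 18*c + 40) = (c^2 - 4*c - 32)/(c^2 - 7*c + 10)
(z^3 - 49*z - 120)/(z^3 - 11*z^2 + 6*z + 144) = (z + 5)/(z - 6)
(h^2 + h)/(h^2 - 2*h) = (h + 1)/(h - 2)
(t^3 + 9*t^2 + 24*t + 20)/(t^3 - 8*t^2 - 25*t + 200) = (t^2 + 4*t + 4)/(t^2 - 13*t + 40)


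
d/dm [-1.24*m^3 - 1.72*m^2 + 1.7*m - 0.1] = -3.72*m^2 - 3.44*m + 1.7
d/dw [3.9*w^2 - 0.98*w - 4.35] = 7.8*w - 0.98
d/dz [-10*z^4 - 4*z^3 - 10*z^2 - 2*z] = -40*z^3 - 12*z^2 - 20*z - 2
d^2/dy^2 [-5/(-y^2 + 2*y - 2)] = 10*(-y^2 + 2*y + 4*(y - 1)^2 - 2)/(y^2 - 2*y + 2)^3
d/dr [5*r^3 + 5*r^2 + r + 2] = 15*r^2 + 10*r + 1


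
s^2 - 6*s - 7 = (s - 7)*(s + 1)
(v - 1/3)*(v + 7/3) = v^2 + 2*v - 7/9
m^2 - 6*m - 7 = (m - 7)*(m + 1)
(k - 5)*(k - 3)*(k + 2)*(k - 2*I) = k^4 - 6*k^3 - 2*I*k^3 - k^2 + 12*I*k^2 + 30*k + 2*I*k - 60*I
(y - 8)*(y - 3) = y^2 - 11*y + 24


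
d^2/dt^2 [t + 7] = 0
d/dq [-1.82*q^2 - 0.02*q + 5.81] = -3.64*q - 0.02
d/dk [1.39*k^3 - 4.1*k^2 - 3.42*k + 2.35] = 4.17*k^2 - 8.2*k - 3.42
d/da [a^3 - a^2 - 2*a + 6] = 3*a^2 - 2*a - 2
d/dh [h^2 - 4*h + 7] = 2*h - 4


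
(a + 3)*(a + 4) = a^2 + 7*a + 12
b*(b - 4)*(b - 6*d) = b^3 - 6*b^2*d - 4*b^2 + 24*b*d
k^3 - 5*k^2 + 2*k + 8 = (k - 4)*(k - 2)*(k + 1)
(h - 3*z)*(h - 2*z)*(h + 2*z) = h^3 - 3*h^2*z - 4*h*z^2 + 12*z^3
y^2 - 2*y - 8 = (y - 4)*(y + 2)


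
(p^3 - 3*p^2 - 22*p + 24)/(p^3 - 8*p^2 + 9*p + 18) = (p^2 + 3*p - 4)/(p^2 - 2*p - 3)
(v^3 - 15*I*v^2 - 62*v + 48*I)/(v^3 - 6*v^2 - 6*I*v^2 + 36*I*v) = (v^2 - 9*I*v - 8)/(v*(v - 6))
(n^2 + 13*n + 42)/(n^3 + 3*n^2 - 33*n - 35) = (n + 6)/(n^2 - 4*n - 5)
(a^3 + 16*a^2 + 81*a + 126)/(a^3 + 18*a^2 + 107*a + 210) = (a + 3)/(a + 5)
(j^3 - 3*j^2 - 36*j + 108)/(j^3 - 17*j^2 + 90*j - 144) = (j + 6)/(j - 8)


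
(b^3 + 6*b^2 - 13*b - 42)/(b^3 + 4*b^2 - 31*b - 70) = (b - 3)/(b - 5)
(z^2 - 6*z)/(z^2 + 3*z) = (z - 6)/(z + 3)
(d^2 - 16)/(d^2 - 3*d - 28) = (d - 4)/(d - 7)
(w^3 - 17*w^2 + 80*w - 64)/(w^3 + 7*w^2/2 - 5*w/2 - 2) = 2*(w^2 - 16*w + 64)/(2*w^2 + 9*w + 4)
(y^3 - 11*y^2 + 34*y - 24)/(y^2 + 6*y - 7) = (y^2 - 10*y + 24)/(y + 7)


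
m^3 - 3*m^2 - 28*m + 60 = (m - 6)*(m - 2)*(m + 5)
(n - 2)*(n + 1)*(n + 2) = n^3 + n^2 - 4*n - 4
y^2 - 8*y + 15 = (y - 5)*(y - 3)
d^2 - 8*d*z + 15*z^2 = (d - 5*z)*(d - 3*z)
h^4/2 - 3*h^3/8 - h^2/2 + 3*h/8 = h*(h/2 + 1/2)*(h - 1)*(h - 3/4)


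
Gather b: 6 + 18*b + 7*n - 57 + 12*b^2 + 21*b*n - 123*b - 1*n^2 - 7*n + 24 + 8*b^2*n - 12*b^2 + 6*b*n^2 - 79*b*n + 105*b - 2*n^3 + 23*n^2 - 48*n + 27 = 8*b^2*n + b*(6*n^2 - 58*n) - 2*n^3 + 22*n^2 - 48*n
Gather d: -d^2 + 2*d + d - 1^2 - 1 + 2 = -d^2 + 3*d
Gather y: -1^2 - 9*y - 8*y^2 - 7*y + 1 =-8*y^2 - 16*y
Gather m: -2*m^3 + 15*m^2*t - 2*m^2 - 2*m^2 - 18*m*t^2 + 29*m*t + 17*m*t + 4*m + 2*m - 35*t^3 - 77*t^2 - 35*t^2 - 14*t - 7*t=-2*m^3 + m^2*(15*t - 4) + m*(-18*t^2 + 46*t + 6) - 35*t^3 - 112*t^2 - 21*t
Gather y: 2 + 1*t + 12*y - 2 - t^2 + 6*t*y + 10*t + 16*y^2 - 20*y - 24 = -t^2 + 11*t + 16*y^2 + y*(6*t - 8) - 24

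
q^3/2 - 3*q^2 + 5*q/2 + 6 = (q/2 + 1/2)*(q - 4)*(q - 3)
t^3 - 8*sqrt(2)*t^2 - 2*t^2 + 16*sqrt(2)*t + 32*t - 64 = (t - 2)*(t - 4*sqrt(2))^2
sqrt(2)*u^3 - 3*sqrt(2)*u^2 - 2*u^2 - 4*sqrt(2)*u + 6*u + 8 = (u - 4)*(u - sqrt(2))*(sqrt(2)*u + sqrt(2))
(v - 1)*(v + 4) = v^2 + 3*v - 4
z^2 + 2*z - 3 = (z - 1)*(z + 3)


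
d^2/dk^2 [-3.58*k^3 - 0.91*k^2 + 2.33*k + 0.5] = -21.48*k - 1.82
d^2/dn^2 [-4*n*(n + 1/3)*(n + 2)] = -24*n - 56/3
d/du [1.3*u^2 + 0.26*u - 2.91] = 2.6*u + 0.26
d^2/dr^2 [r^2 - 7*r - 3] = 2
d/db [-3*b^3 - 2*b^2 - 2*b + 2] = -9*b^2 - 4*b - 2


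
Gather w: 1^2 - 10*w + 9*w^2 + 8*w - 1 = 9*w^2 - 2*w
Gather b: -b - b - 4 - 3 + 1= -2*b - 6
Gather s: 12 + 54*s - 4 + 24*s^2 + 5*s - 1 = 24*s^2 + 59*s + 7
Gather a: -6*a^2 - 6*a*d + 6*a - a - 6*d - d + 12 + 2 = -6*a^2 + a*(5 - 6*d) - 7*d + 14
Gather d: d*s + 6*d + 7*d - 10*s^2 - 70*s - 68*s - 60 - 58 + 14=d*(s + 13) - 10*s^2 - 138*s - 104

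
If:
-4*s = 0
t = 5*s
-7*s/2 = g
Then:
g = 0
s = 0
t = 0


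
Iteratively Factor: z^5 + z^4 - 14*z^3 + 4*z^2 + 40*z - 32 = (z - 1)*(z^4 + 2*z^3 - 12*z^2 - 8*z + 32) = (z - 2)*(z - 1)*(z^3 + 4*z^2 - 4*z - 16) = (z - 2)*(z - 1)*(z + 2)*(z^2 + 2*z - 8) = (z - 2)^2*(z - 1)*(z + 2)*(z + 4)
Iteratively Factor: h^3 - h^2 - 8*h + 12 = (h - 2)*(h^2 + h - 6) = (h - 2)*(h + 3)*(h - 2)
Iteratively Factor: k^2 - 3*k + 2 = (k - 2)*(k - 1)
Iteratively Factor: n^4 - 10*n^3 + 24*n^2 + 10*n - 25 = (n - 1)*(n^3 - 9*n^2 + 15*n + 25) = (n - 1)*(n + 1)*(n^2 - 10*n + 25) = (n - 5)*(n - 1)*(n + 1)*(n - 5)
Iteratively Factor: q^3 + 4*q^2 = (q)*(q^2 + 4*q) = q*(q + 4)*(q)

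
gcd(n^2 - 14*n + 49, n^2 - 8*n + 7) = n - 7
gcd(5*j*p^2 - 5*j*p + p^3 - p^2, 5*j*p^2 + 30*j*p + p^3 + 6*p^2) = 5*j*p + p^2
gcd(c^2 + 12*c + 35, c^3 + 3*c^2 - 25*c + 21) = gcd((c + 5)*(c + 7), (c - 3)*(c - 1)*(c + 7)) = c + 7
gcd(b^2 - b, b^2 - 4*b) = b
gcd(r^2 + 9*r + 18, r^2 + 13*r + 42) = r + 6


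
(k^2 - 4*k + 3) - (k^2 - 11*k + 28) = 7*k - 25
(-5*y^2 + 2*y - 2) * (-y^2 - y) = 5*y^4 + 3*y^3 + 2*y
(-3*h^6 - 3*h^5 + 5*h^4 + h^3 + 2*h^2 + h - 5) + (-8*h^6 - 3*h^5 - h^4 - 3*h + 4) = -11*h^6 - 6*h^5 + 4*h^4 + h^3 + 2*h^2 - 2*h - 1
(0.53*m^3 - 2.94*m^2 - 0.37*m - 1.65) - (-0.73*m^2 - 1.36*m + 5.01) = 0.53*m^3 - 2.21*m^2 + 0.99*m - 6.66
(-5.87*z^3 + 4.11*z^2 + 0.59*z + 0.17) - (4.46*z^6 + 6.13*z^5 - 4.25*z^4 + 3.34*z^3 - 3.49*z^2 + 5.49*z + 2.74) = -4.46*z^6 - 6.13*z^5 + 4.25*z^4 - 9.21*z^3 + 7.6*z^2 - 4.9*z - 2.57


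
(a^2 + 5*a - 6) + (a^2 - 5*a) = 2*a^2 - 6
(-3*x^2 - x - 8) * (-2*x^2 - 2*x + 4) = 6*x^4 + 8*x^3 + 6*x^2 + 12*x - 32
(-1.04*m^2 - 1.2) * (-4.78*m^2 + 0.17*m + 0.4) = 4.9712*m^4 - 0.1768*m^3 + 5.32*m^2 - 0.204*m - 0.48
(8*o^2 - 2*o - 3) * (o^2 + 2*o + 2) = 8*o^4 + 14*o^3 + 9*o^2 - 10*o - 6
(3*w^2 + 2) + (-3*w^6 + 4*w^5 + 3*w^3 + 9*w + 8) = -3*w^6 + 4*w^5 + 3*w^3 + 3*w^2 + 9*w + 10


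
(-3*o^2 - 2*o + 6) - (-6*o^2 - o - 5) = 3*o^2 - o + 11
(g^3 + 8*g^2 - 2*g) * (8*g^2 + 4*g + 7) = 8*g^5 + 68*g^4 + 23*g^3 + 48*g^2 - 14*g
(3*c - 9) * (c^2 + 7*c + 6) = 3*c^3 + 12*c^2 - 45*c - 54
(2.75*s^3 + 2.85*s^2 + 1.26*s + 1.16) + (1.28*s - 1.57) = 2.75*s^3 + 2.85*s^2 + 2.54*s - 0.41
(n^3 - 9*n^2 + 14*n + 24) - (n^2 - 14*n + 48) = n^3 - 10*n^2 + 28*n - 24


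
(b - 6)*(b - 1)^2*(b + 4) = b^4 - 4*b^3 - 19*b^2 + 46*b - 24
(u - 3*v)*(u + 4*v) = u^2 + u*v - 12*v^2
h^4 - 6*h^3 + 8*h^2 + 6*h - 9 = (h - 3)^2*(h - 1)*(h + 1)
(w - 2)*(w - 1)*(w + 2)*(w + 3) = w^4 + 2*w^3 - 7*w^2 - 8*w + 12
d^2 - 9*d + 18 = (d - 6)*(d - 3)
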